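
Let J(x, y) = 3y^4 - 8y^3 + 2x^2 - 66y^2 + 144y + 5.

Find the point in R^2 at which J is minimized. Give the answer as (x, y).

(0, -3)

J(x,y) separates as P(x) + Q(y) + 5, so its minimum is min P + min Q + 5.
P'(x) = 4x vanishes at x ∈ {0}; Q'(y) = 12(y - 4)(y - 1)(y + 3) vanishes at y ∈ {-3, 1, 4}.
Local minima of P (where P''>0): P(0)=0. Local minima of Q: Q(-3)=-567, Q(4)=-224.
So the global minimum of J is P(0) + Q(-3) + 5 = 0 − 567 + 5 = -562, attained at (0, -3).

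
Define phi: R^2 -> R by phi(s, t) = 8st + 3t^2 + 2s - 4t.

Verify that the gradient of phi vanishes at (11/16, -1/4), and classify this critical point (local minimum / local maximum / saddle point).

saddle point

∇phi = (8t + 2, 8s + 6t - 4); substituting (11/16, -1/4) gives ∇phi = (0, 0), so (11/16, -1/4) is indeed a critical point.
The Hessian of phi is constant: H = [[0, 8], [8, 6]].
det(H) = 0·6 − 8² = -64.
Since det(H) < 0, H is indefinite and the critical point is a saddle point.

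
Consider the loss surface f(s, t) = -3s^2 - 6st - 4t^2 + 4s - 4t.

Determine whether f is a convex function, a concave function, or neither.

concave

f is quadratic, so its Hessian is the constant matrix H = [[-6, -6], [-6, -8]].
det(H) = 12, tr(H) = -14.
det(H) > 0 and tr(H) < 0, so H is negative definite everywhere: concave.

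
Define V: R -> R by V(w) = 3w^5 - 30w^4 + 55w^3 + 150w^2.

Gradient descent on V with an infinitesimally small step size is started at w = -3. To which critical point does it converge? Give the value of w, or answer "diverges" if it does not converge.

V'(w) = 15w(w - 5)(w - 4)(w + 1), so V'(-3) = 5040.
Gradient descent moves in the -V' direction, i.e. w is decreasing.
There is no critical point below w=-3, and V' keeps the same sign, so the iterate runs off to −∞.

diverges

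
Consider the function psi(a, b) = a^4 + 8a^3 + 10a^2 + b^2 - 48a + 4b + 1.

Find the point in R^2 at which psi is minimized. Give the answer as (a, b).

(1, -2)

psi(a,b) separates as P(a) + Q(b) + 1, so its minimum is min P + min Q + 1.
P'(a) = 4(a - 1)(a + 3)(a + 4) vanishes at a ∈ {-4, -3, 1}; Q'(b) = 2b + 4 vanishes at b ∈ {-2}.
Local minima of P (where P''>0): P(-4)=96, P(1)=-29. Local minima of Q: Q(-2)=-4.
So the global minimum of psi is P(1) + Q(-2) + 1 = -29 − 4 + 1 = -32, attained at (1, -2).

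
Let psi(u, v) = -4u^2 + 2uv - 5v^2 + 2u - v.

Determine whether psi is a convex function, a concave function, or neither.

concave

psi is quadratic, so its Hessian is the constant matrix H = [[-8, 2], [2, -10]].
det(H) = 76, tr(H) = -18.
det(H) > 0 and tr(H) < 0, so H is negative definite everywhere: concave.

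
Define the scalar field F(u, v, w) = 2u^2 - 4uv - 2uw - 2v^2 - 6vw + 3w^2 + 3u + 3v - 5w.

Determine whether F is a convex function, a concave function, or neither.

F is quadratic, so its Hessian is the constant matrix H = [[4, -4, -2], [-4, -4, -6], [-2, -6, 6]].
Leading principal minors: 4, -32, -416.
Neither pattern holds ⇒ H is indefinite ⇒ neither convex nor concave.

neither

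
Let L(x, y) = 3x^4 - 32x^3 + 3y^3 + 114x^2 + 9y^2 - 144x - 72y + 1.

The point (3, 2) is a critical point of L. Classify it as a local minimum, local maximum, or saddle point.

The mixed partial ∂²L/∂x∂y is 0, so the Hessian at any point is diag(L_xx, L_yy) = diag(12(3x^2 - 16x + 19), 18(y + 1)).
At (3, 2): H = diag(-24, 54).
The eigenvalues have opposite signs, so H is indefinite: a saddle point.

saddle point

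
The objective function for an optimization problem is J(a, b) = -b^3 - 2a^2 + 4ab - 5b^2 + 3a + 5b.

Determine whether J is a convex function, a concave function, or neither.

neither

The term -b^3 is cubic, so the Hessian is not constant.
∂²J/∂b² = -6b - 10, which takes both signs as b varies (negative for sufficiently large b). A diagonal entry of the Hessian changing sign means the Hessian is neither positive- nor negative-semidefinite on all of R^2.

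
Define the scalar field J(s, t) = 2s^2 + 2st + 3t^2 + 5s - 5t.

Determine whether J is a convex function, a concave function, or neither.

J is quadratic, so its Hessian is the constant matrix H = [[4, 2], [2, 6]].
det(H) = 20, tr(H) = 10.
det(H) > 0 and tr(H) > 0, so H is positive definite everywhere: convex.

convex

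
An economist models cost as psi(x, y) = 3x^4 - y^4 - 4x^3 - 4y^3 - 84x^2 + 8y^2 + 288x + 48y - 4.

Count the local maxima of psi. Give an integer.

2

psi separates as a function of x plus a function of y, so ∇psi=0 decouples.
∂psi/∂x = 12(x - 3)(x - 2)(x + 4) = 0 at x ∈ {-4, 2, 3}; ∂psi/∂y = -4(y - 2)(y + 2)(y + 3) = 0 at y ∈ {-3, -2, 2}.
The Hessian is diagonal: diag(psi_xx, psi_yy). Second derivatives: psi_xx(-4)=504, psi_xx(2)=-72, psi_xx(3)=84; psi_yy(-3)=-20, psi_yy(-2)=16, psi_yy(2)=-80.
Local maxima occur where both diagonal entries negative: (2, -3), (2, 2). Count: 2.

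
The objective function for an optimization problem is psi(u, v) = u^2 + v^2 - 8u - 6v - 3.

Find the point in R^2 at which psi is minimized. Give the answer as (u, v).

psi(u,v) separates as P(u) + Q(v) − 3, so its minimum is min P + min Q − 3.
P'(u) = 2u - 8 vanishes at u ∈ {4}; Q'(v) = 2v - 6 vanishes at v ∈ {3}.
Local minima of P (where P''>0): P(4)=-16. Local minima of Q: Q(3)=-9.
So the global minimum of psi is P(4) + Q(3) − 3 = -16 − 9 − 3 = -28, attained at (4, 3).

(4, 3)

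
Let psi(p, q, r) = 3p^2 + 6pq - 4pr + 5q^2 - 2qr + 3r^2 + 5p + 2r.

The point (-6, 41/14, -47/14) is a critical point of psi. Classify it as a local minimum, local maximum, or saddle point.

The Hessian is constant: H = [[6, 6, -4], [6, 10, -2], [-4, -2, 6]].
Leading principal minors: Δ₁ = 6, Δ₂ = 24, Δ₃ = 56.
All leading minors are positive, so H is positive definite: a local minimum.

local minimum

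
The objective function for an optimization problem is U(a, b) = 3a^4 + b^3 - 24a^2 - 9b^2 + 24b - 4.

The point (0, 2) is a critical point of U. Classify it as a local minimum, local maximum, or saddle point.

local maximum

The mixed partial ∂²U/∂a∂b is 0, so the Hessian at any point is diag(U_aa, U_bb) = diag(12(3a^2 - 4), 6(b - 3)).
At (0, 2): H = diag(-48, -6).
Both eigenvalues are negative, so H is negative definite: a local maximum.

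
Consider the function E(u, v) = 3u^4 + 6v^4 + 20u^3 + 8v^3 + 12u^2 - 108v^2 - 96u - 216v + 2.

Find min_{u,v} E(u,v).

E(u,v) separates as P(u) + Q(v) + 2, so its minimum is min P + min Q + 2.
P'(u) = 12(u - 1)(u + 2)(u + 4) vanishes at u ∈ {-4, -2, 1}; Q'(v) = 24(v - 3)(v + 1)(v + 3) vanishes at v ∈ {-3, -1, 3}.
Local minima of P (where P''>0): P(-4)=64, P(1)=-61. Local minima of Q: Q(-3)=-54, Q(3)=-918.
So the global minimum of E is P(1) + Q(3) + 2 = -61 − 918 + 2 = -977, attained at (1, 3).

-977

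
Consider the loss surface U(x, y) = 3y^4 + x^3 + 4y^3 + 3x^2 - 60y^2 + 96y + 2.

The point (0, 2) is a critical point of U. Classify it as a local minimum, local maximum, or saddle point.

local minimum

The mixed partial ∂²U/∂x∂y is 0, so the Hessian at any point is diag(U_xx, U_yy) = diag(6(x + 1), 12(3y^2 + 2y - 10)).
At (0, 2): H = diag(6, 72).
Both eigenvalues are positive, so H is positive definite: a local minimum.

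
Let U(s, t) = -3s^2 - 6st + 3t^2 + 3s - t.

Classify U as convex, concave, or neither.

U is quadratic, so its Hessian is the constant matrix H = [[-6, -6], [-6, 6]].
det(H) = -72, tr(H) = 0.
det(H) < 0, so H is indefinite: neither convex nor concave.

neither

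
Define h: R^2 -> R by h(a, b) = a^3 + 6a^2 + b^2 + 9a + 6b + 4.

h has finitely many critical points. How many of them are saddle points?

h separates as a function of a plus a function of b, so ∇h=0 decouples.
∂h/∂a = 3(a + 1)(a + 3) = 0 at a ∈ {-3, -1}; ∂h/∂b = 2(b + 3) = 0 at b ∈ {-3}.
The Hessian is diagonal: diag(h_aa, h_bb). Second derivatives: h_aa(-3)=-6, h_aa(-1)=6; h_bb(-3)=2.
Saddle points occur where the two diagonal entries have opposite signs: (-3, -3). Count: 1.

1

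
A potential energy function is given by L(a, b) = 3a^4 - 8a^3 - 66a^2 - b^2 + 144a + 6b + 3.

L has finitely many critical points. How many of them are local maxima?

L separates as a function of a plus a function of b, so ∇L=0 decouples.
∂L/∂a = 12(a - 4)(a - 1)(a + 3) = 0 at a ∈ {-3, 1, 4}; ∂L/∂b = -2(b - 3) = 0 at b ∈ {3}.
The Hessian is diagonal: diag(L_aa, L_bb). Second derivatives: L_aa(-3)=336, L_aa(1)=-144, L_aa(4)=252; L_bb(3)=-2.
Local maxima occur where both diagonal entries negative: (1, 3). Count: 1.

1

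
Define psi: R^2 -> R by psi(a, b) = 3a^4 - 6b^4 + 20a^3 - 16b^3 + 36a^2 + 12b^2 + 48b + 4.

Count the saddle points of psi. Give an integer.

5

psi separates as a function of a plus a function of b, so ∇psi=0 decouples.
∂psi/∂a = 12a(a + 2)(a + 3) = 0 at a ∈ {-3, -2, 0}; ∂psi/∂b = -24(b - 1)(b + 1)(b + 2) = 0 at b ∈ {-2, -1, 1}.
The Hessian is diagonal: diag(psi_aa, psi_bb). Second derivatives: psi_aa(-3)=36, psi_aa(-2)=-24, psi_aa(0)=72; psi_bb(-2)=-72, psi_bb(-1)=48, psi_bb(1)=-144.
Saddle points occur where the two diagonal entries have opposite signs: (-3, -2), (-3, 1), (-2, -1), (0, -2), (0, 1). Count: 5.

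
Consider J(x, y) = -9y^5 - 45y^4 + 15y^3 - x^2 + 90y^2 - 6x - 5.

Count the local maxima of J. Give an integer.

J separates as a function of x plus a function of y, so ∇J=0 decouples.
∂J/∂x = -2(x + 3) = 0 at x ∈ {-3}; ∂J/∂y = -45y(y - 1)(y + 1)(y + 4) = 0 at y ∈ {-4, -1, 0, 1}.
The Hessian is diagonal: diag(J_xx, J_yy). Second derivatives: J_xx(-3)=-2; J_yy(-4)=2700, J_yy(-1)=-270, J_yy(0)=180, J_yy(1)=-450.
Local maxima occur where both diagonal entries negative: (-3, -1), (-3, 1). Count: 2.

2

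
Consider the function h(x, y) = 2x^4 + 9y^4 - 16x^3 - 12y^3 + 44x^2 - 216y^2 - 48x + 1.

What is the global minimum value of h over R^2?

h(x,y) separates as P(x) + Q(y) + 1, so its minimum is min P + min Q + 1.
P'(x) = 8(x - 3)(x - 2)(x - 1) vanishes at x ∈ {1, 2, 3}; Q'(y) = 36y(y - 4)(y + 3) vanishes at y ∈ {-3, 0, 4}.
Local minima of P (where P''>0): P(1)=-18, P(3)=-18. Local minima of Q: Q(-3)=-891, Q(4)=-1920.
So the global minimum of h is P(1) + Q(4) + 1 = -18 − 1920 + 1 = -1937, attained at (1, 4).

-1937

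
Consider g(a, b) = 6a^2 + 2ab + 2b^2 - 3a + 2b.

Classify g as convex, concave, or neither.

g is quadratic, so its Hessian is the constant matrix H = [[12, 2], [2, 4]].
det(H) = 44, tr(H) = 16.
det(H) > 0 and tr(H) > 0, so H is positive definite everywhere: convex.

convex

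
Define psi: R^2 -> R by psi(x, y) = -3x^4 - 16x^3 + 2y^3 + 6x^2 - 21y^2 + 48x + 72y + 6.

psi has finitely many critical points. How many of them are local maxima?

2

psi separates as a function of x plus a function of y, so ∇psi=0 decouples.
∂psi/∂x = -12(x - 1)(x + 1)(x + 4) = 0 at x ∈ {-4, -1, 1}; ∂psi/∂y = 6(y - 4)(y - 3) = 0 at y ∈ {3, 4}.
The Hessian is diagonal: diag(psi_xx, psi_yy). Second derivatives: psi_xx(-4)=-180, psi_xx(-1)=72, psi_xx(1)=-120; psi_yy(3)=-6, psi_yy(4)=6.
Local maxima occur where both diagonal entries negative: (-4, 3), (1, 3). Count: 2.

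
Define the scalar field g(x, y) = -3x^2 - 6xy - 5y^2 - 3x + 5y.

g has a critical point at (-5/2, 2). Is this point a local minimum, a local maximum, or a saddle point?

local maximum

The Hessian of g is constant: H = [[-6, -6], [-6, -10]].
det(H) = (-6)·(-10) − (-6)² = 24.
det(H) > 0 and tr(H) = -16 < 0, so H is negative definite and the point is a local maximum.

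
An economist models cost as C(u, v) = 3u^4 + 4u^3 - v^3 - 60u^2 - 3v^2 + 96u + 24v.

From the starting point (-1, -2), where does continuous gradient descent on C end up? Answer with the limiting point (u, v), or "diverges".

(-4, -4)

C is separable, so gradient descent decouples: u follows -∂C/∂u, v follows -∂C/∂v.
∂C/∂u = 12(u - 2)(u - 1)(u + 4); at u=-1 this is 216, so u decreases.
∂C/∂v = -3(v - 2)(v + 4); at v=-2 this is 24, so v decreases.
u converges to its nearest critical value -4 (a local min of the u-part); v converges to -4. The iterate converges to (-4, -4).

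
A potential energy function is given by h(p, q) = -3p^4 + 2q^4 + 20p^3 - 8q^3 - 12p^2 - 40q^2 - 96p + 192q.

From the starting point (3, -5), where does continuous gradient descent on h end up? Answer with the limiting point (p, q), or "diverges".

(2, -3)

h is separable, so gradient descent decouples: p follows -∂h/∂p, q follows -∂h/∂q.
∂h/∂p = -12(p - 4)(p - 2)(p + 1); at p=3 this is 48, so p decreases.
∂h/∂q = 8(q - 4)(q - 2)(q + 3); at q=-5 this is -1008, so q increases.
p converges to its nearest critical value 2 (a local min of the p-part); q converges to -3. The iterate converges to (2, -3).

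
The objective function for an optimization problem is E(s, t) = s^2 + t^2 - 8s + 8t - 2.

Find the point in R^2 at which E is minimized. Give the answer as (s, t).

(4, -4)

E(s,t) separates as P(s) + Q(t) − 2, so its minimum is min P + min Q − 2.
P'(s) = 2s - 8 vanishes at s ∈ {4}; Q'(t) = 2(t + 4) vanishes at t ∈ {-4}.
Local minima of P (where P''>0): P(4)=-16. Local minima of Q: Q(-4)=-16.
So the global minimum of E is P(4) + Q(-4) − 2 = -16 − 16 − 2 = -34, attained at (4, -4).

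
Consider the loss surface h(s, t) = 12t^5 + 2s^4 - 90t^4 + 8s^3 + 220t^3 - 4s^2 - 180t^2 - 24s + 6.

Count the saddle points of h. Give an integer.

6

h separates as a function of s plus a function of t, so ∇h=0 decouples.
∂h/∂s = 8(s - 1)(s + 1)(s + 3) = 0 at s ∈ {-3, -1, 1}; ∂h/∂t = 60t(t - 3)(t - 2)(t - 1) = 0 at t ∈ {0, 1, 2, 3}.
The Hessian is diagonal: diag(h_ss, h_tt). Second derivatives: h_ss(-3)=64, h_ss(-1)=-32, h_ss(1)=64; h_tt(0)=-360, h_tt(1)=120, h_tt(2)=-120, h_tt(3)=360.
Saddle points occur where the two diagonal entries have opposite signs: (-3, 0), (-3, 2), (-1, 1), (-1, 3), (1, 0), (1, 2). Count: 6.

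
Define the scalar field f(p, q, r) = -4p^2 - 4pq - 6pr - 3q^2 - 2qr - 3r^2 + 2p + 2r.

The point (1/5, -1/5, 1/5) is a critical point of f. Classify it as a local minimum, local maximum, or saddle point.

local maximum

The Hessian is constant: H = [[-8, -4, -6], [-4, -6, -2], [-6, -2, -6]].
Leading principal minors: Δ₁ = -8, Δ₂ = 32, Δ₃ = -40.
The minors alternate sign starting negative (−, +, −), so H is negative definite: a local maximum.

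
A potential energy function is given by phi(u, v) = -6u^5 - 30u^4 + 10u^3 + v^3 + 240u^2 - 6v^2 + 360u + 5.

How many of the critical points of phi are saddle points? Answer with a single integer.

4

phi separates as a function of u plus a function of v, so ∇phi=0 decouples.
∂phi/∂u = -30(u - 2)(u + 1)(u + 2)(u + 3) = 0 at u ∈ {-3, -2, -1, 2}; ∂phi/∂v = 3v(v - 4) = 0 at v ∈ {0, 4}.
The Hessian is diagonal: diag(phi_uu, phi_vv). Second derivatives: phi_uu(-3)=300, phi_uu(-2)=-120, phi_uu(-1)=180, phi_uu(2)=-1800; phi_vv(0)=-12, phi_vv(4)=12.
Saddle points occur where the two diagonal entries have opposite signs: (-3, 0), (-2, 4), (-1, 0), (2, 4). Count: 4.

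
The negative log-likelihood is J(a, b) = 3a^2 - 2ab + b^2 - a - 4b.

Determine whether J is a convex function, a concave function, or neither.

convex

J is quadratic, so its Hessian is the constant matrix H = [[6, -2], [-2, 2]].
det(H) = 8, tr(H) = 8.
det(H) > 0 and tr(H) > 0, so H is positive definite everywhere: convex.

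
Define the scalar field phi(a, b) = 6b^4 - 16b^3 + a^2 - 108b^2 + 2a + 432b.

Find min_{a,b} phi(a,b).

-1351

phi(a,b) separates as P(a) + Q(b), so its minimum is min P + min Q.
P'(a) = 2a + 2 vanishes at a ∈ {-1}; Q'(b) = 24(b - 3)(b - 2)(b + 3) vanishes at b ∈ {-3, 2, 3}.
Local minima of P (where P''>0): P(-1)=-1. Local minima of Q: Q(-3)=-1350, Q(3)=378.
So the global minimum of phi is P(-1) + Q(-3) = -1 − 1350 = -1351, attained at (-1, -3).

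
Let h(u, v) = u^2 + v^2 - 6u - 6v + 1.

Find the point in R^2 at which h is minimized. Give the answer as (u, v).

h(u,v) separates as P(u) + Q(v) + 1, so its minimum is min P + min Q + 1.
P'(u) = 2u - 6 vanishes at u ∈ {3}; Q'(v) = 2v - 6 vanishes at v ∈ {3}.
Local minima of P (where P''>0): P(3)=-9. Local minima of Q: Q(3)=-9.
So the global minimum of h is P(3) + Q(3) + 1 = -9 − 9 + 1 = -17, attained at (3, 3).

(3, 3)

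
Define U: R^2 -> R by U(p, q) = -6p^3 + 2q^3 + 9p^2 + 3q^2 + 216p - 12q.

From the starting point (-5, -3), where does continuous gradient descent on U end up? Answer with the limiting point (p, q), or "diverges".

diverges

U is separable, so gradient descent decouples: p follows -∂U/∂p, q follows -∂U/∂q.
∂U/∂p = -18(p - 4)(p + 3); at p=-5 this is -324, so p increases.
∂U/∂q = 6(q - 1)(q + 2); at q=-3 this is 24, so q decreases.
The q-coordinate has no critical point in that direction and runs off to infinity.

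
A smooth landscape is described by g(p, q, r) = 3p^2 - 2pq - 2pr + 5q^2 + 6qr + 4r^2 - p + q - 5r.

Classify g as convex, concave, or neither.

convex

g is quadratic, so its Hessian is the constant matrix H = [[6, -2, -2], [-2, 10, 6], [-2, 6, 8]].
Leading principal minors: 6, 56, 240.
All positive ⇒ H ≻ 0 ⇒ convex.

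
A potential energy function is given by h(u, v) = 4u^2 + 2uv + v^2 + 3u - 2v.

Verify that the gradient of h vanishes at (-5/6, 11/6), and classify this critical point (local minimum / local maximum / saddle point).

local minimum

∇h = (8u + 2v + 3, 2u + 2v - 2); substituting (-5/6, 11/6) gives ∇h = (0, 0), so (-5/6, 11/6) is indeed a critical point.
The Hessian of h is constant: H = [[8, 2], [2, 2]].
det(H) = 8·2 − 2² = 12.
det(H) > 0 and tr(H) = 10 > 0, so H is positive definite and the point is a local minimum.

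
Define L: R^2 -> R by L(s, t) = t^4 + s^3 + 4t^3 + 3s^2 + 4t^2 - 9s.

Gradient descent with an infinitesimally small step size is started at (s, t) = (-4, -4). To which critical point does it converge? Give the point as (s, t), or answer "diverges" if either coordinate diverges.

L is separable, so gradient descent decouples: s follows -∂L/∂s, t follows -∂L/∂t.
∂L/∂s = 3(s - 1)(s + 3); at s=-4 this is 15, so s decreases.
∂L/∂t = 4t(t + 1)(t + 2); at t=-4 this is -96, so t increases.
The s-coordinate has no critical point in that direction and runs off to infinity.

diverges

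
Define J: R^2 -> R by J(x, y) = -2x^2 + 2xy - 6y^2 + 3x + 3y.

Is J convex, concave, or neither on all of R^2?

J is quadratic, so its Hessian is the constant matrix H = [[-4, 2], [2, -12]].
det(H) = 44, tr(H) = -16.
det(H) > 0 and tr(H) < 0, so H is negative definite everywhere: concave.

concave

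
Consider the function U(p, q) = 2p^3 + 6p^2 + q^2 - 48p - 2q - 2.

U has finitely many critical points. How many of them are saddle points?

1

U separates as a function of p plus a function of q, so ∇U=0 decouples.
∂U/∂p = 6(p - 2)(p + 4) = 0 at p ∈ {-4, 2}; ∂U/∂q = 2(q - 1) = 0 at q ∈ {1}.
The Hessian is diagonal: diag(U_pp, U_qq). Second derivatives: U_pp(-4)=-36, U_pp(2)=36; U_qq(1)=2.
Saddle points occur where the two diagonal entries have opposite signs: (-4, 1). Count: 1.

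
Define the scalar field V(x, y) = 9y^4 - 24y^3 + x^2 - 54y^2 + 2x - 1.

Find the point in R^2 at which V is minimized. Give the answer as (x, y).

V(x,y) separates as P(x) + Q(y) − 1, so its minimum is min P + min Q − 1.
P'(x) = 2x + 2 vanishes at x ∈ {-1}; Q'(y) = 36y(y - 3)(y + 1) vanishes at y ∈ {-1, 0, 3}.
Local minima of P (where P''>0): P(-1)=-1. Local minima of Q: Q(-1)=-21, Q(3)=-405.
So the global minimum of V is P(-1) + Q(3) − 1 = -1 − 405 − 1 = -407, attained at (-1, 3).

(-1, 3)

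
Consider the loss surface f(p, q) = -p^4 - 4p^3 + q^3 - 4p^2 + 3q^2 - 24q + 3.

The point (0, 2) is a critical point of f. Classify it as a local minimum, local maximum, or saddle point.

The mixed partial ∂²f/∂p∂q is 0, so the Hessian at any point is diag(f_pp, f_qq) = diag(-4(3p^2 + 6p + 2), 6(q + 1)).
At (0, 2): H = diag(-8, 18).
The eigenvalues have opposite signs, so H is indefinite: a saddle point.

saddle point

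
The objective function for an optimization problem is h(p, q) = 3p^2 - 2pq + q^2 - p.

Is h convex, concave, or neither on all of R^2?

convex

h is quadratic, so its Hessian is the constant matrix H = [[6, -2], [-2, 2]].
det(H) = 8, tr(H) = 8.
det(H) > 0 and tr(H) > 0, so H is positive definite everywhere: convex.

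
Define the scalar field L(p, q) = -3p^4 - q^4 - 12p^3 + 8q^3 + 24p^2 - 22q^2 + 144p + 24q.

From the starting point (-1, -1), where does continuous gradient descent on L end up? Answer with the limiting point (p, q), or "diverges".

diverges

L is separable, so gradient descent decouples: p follows -∂L/∂p, q follows -∂L/∂q.
∂L/∂p = -12(p - 2)(p + 2)(p + 3); at p=-1 this is 72, so p decreases.
∂L/∂q = -4(q - 3)(q - 2)(q - 1); at q=-1 this is 96, so q decreases.
The q-coordinate has no critical point in that direction and runs off to infinity.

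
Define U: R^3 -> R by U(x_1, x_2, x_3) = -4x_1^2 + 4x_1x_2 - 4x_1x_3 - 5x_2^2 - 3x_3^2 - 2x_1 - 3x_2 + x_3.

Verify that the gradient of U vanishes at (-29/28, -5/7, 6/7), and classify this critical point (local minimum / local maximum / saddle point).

∇U = (-8x_1 + 4x_2 - 4x_3 - 2, 4x_1 - 10x_2 - 3, -4x_1 - 6x_3 + 1); substituting (-29/28, -5/7, 6/7) gives ∇U = (0, 0, 0), so (-29/28, -5/7, 6/7) is indeed a critical point.
The Hessian is constant: H = [[-8, 4, -4], [4, -10, 0], [-4, 0, -6]].
Leading principal minors: Δ₁ = -8, Δ₂ = 64, Δ₃ = -224.
The minors alternate sign starting negative (−, +, −), so H is negative definite: a local maximum.

local maximum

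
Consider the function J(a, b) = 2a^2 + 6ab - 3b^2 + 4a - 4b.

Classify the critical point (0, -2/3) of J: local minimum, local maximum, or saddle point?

The Hessian of J is constant: H = [[4, 6], [6, -6]].
det(H) = 4·(-6) − 6² = -60.
Since det(H) < 0, H is indefinite and the critical point is a saddle point.

saddle point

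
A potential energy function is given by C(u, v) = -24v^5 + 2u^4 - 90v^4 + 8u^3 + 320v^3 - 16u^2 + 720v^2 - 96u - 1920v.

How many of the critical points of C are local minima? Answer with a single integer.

C separates as a function of u plus a function of v, so ∇C=0 decouples.
∂C/∂u = 8(u - 2)(u + 2)(u + 3) = 0 at u ∈ {-3, -2, 2}; ∂C/∂v = -120(v - 2)(v - 1)(v + 2)(v + 4) = 0 at v ∈ {-4, -2, 1, 2}.
The Hessian is diagonal: diag(C_uu, C_vv). Second derivatives: C_uu(-3)=40, C_uu(-2)=-32, C_uu(2)=160; C_vv(-4)=7200, C_vv(-2)=-2880, C_vv(1)=1800, C_vv(2)=-2880.
Local minima occur where both diagonal entries positive: (-3, -4), (-3, 1), (2, -4), (2, 1). Count: 4.

4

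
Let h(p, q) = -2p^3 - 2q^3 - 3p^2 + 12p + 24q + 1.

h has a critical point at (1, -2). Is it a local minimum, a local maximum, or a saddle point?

saddle point

The mixed partial ∂²h/∂p∂q is 0, so the Hessian at any point is diag(h_pp, h_qq) = diag(-6(2p + 1), -12q).
At (1, -2): H = diag(-18, 24).
The eigenvalues have opposite signs, so H is indefinite: a saddle point.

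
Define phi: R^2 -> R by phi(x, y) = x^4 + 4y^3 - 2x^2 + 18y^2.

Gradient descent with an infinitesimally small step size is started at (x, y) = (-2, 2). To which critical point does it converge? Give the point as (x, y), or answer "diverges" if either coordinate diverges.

phi is separable, so gradient descent decouples: x follows -∂phi/∂x, y follows -∂phi/∂y.
∂phi/∂x = 4x(x - 1)(x + 1); at x=-2 this is -24, so x increases.
∂phi/∂y = 12y(y + 3); at y=2 this is 120, so y decreases.
x converges to its nearest critical value -1 (a local min of the x-part); y converges to 0. The iterate converges to (-1, 0).

(-1, 0)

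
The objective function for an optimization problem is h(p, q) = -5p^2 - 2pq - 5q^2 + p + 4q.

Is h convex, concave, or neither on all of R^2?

h is quadratic, so its Hessian is the constant matrix H = [[-10, -2], [-2, -10]].
det(H) = 96, tr(H) = -20.
det(H) > 0 and tr(H) < 0, so H is negative definite everywhere: concave.

concave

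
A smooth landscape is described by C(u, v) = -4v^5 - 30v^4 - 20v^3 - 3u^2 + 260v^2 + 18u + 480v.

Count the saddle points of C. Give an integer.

2

C separates as a function of u plus a function of v, so ∇C=0 decouples.
∂C/∂u = -6(u - 3) = 0 at u ∈ {3}; ∂C/∂v = -20(v - 2)(v + 1)(v + 3)(v + 4) = 0 at v ∈ {-4, -3, -1, 2}.
The Hessian is diagonal: diag(C_uu, C_vv). Second derivatives: C_uu(3)=-6; C_vv(-4)=360, C_vv(-3)=-200, C_vv(-1)=360, C_vv(2)=-1800.
Saddle points occur where the two diagonal entries have opposite signs: (3, -4), (3, -1). Count: 2.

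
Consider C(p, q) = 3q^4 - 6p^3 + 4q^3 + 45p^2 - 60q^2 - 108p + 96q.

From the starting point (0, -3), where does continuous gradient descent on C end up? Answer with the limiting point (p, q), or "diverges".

(2, -4)

C is separable, so gradient descent decouples: p follows -∂C/∂p, q follows -∂C/∂q.
∂C/∂p = -18(p - 3)(p - 2); at p=0 this is -108, so p increases.
∂C/∂q = 12(q - 2)(q - 1)(q + 4); at q=-3 this is 240, so q decreases.
p converges to its nearest critical value 2 (a local min of the p-part); q converges to -4. The iterate converges to (2, -4).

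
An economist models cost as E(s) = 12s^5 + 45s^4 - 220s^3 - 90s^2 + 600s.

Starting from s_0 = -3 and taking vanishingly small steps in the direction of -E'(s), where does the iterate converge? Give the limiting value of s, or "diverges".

-1

E'(s) = 60(s - 2)(s - 1)(s + 1)(s + 5), so E'(-3) = -4800.
Gradient descent moves in the -E' direction, i.e. s is increasing.
The nearest critical point in that direction is s = -1, where E'' = 1440 > 0 (a local minimum). The iterate converges there.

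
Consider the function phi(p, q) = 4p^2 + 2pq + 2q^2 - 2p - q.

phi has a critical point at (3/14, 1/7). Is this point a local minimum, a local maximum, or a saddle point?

local minimum

The Hessian of phi is constant: H = [[8, 2], [2, 4]].
det(H) = 8·4 − 2² = 28.
det(H) > 0 and tr(H) = 12 > 0, so H is positive definite and the point is a local minimum.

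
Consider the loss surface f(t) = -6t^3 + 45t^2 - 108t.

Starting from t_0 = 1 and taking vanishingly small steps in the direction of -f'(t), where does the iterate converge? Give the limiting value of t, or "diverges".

f'(t) = -18(t - 3)(t - 2), so f'(1) = -36.
Gradient descent moves in the -f' direction, i.e. t is increasing.
The nearest critical point in that direction is t = 2, where f'' = 18 > 0 (a local minimum). The iterate converges there.

2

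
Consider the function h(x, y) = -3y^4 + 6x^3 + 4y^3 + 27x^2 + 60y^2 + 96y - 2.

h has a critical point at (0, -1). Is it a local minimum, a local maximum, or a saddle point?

local minimum

The mixed partial ∂²h/∂x∂y is 0, so the Hessian at any point is diag(h_xx, h_yy) = diag(18(2x + 3), 12(-3y^2 + 2y + 10)).
At (0, -1): H = diag(54, 60).
Both eigenvalues are positive, so H is positive definite: a local minimum.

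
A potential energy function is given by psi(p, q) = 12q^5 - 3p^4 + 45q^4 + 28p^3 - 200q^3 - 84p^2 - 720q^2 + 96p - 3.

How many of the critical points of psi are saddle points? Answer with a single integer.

psi separates as a function of p plus a function of q, so ∇psi=0 decouples.
∂psi/∂p = -12(p - 4)(p - 2)(p - 1) = 0 at p ∈ {1, 2, 4}; ∂psi/∂q = 60q(q - 3)(q + 2)(q + 4) = 0 at q ∈ {-4, -2, 0, 3}.
The Hessian is diagonal: diag(psi_pp, psi_qq). Second derivatives: psi_pp(1)=-36, psi_pp(2)=24, psi_pp(4)=-72; psi_qq(-4)=-3360, psi_qq(-2)=1200, psi_qq(0)=-1440, psi_qq(3)=6300.
Saddle points occur where the two diagonal entries have opposite signs: (1, -2), (1, 3), (2, -4), (2, 0), (4, -2), (4, 3). Count: 6.

6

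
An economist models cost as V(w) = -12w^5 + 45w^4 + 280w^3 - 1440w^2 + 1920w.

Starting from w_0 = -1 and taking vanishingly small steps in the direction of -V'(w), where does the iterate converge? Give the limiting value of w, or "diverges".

-4

V'(w) = -60(w - 4)(w - 2)(w - 1)(w + 4), so V'(-1) = 5400.
Gradient descent moves in the -V' direction, i.e. w is decreasing.
The nearest critical point in that direction is w = -4, where V'' = 14400 > 0 (a local minimum). The iterate converges there.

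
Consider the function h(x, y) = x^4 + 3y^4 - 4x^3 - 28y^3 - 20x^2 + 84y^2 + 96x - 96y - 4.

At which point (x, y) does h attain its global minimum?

(-3, 4)

h(x,y) separates as P(x) + Q(y) − 4, so its minimum is min P + min Q − 4.
P'(x) = 4(x - 4)(x - 2)(x + 3) vanishes at x ∈ {-3, 2, 4}; Q'(y) = 12(y - 4)(y - 2)(y - 1) vanishes at y ∈ {1, 2, 4}.
Local minima of P (where P''>0): P(-3)=-279, P(4)=64. Local minima of Q: Q(1)=-37, Q(4)=-64.
So the global minimum of h is P(-3) + Q(4) − 4 = -279 − 64 − 4 = -347, attained at (-3, 4).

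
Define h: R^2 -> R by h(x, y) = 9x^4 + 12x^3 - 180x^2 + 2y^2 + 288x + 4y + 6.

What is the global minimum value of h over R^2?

-2492

h(x,y) separates as P(x) + Q(y) + 6, so its minimum is min P + min Q + 6.
P'(x) = 36(x - 2)(x - 1)(x + 4) vanishes at x ∈ {-4, 1, 2}; Q'(y) = 4y + 4 vanishes at y ∈ {-1}.
Local minima of P (where P''>0): P(-4)=-2496, P(2)=96. Local minima of Q: Q(-1)=-2.
So the global minimum of h is P(-4) + Q(-1) + 6 = -2496 − 2 + 6 = -2492, attained at (-4, -1).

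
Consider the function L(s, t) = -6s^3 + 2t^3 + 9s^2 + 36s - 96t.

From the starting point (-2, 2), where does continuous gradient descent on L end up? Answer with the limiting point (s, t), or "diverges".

(-1, 4)

L is separable, so gradient descent decouples: s follows -∂L/∂s, t follows -∂L/∂t.
∂L/∂s = -18(s - 2)(s + 1); at s=-2 this is -72, so s increases.
∂L/∂t = 6(t - 4)(t + 4); at t=2 this is -72, so t increases.
s converges to its nearest critical value -1 (a local min of the s-part); t converges to 4. The iterate converges to (-1, 4).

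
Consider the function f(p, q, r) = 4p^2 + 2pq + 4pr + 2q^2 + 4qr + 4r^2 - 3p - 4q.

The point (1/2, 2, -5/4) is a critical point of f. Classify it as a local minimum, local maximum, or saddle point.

The Hessian is constant: H = [[8, 2, 4], [2, 4, 4], [4, 4, 8]].
Leading principal minors: Δ₁ = 8, Δ₂ = 28, Δ₃ = 96.
All leading minors are positive, so H is positive definite: a local minimum.

local minimum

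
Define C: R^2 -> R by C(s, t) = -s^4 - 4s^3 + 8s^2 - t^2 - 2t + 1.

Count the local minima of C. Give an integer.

0

C separates as a function of s plus a function of t, so ∇C=0 decouples.
∂C/∂s = -4s(s - 1)(s + 4) = 0 at s ∈ {-4, 0, 1}; ∂C/∂t = -2(t + 1) = 0 at t ∈ {-1}.
The Hessian is diagonal: diag(C_ss, C_tt). Second derivatives: C_ss(-4)=-80, C_ss(0)=16, C_ss(1)=-20; C_tt(-1)=-2.
Local minima occur where both diagonal entries positive: none. Count: 0.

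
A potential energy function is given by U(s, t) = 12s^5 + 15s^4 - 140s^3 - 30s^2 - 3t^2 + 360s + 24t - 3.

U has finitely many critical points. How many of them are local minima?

0

U separates as a function of s plus a function of t, so ∇U=0 decouples.
∂U/∂s = 60(s - 2)(s - 1)(s + 1)(s + 3) = 0 at s ∈ {-3, -1, 1, 2}; ∂U/∂t = -6(t - 4) = 0 at t ∈ {4}.
The Hessian is diagonal: diag(U_ss, U_tt). Second derivatives: U_ss(-3)=-2400, U_ss(-1)=720, U_ss(1)=-480, U_ss(2)=900; U_tt(4)=-6.
Local minima occur where both diagonal entries positive: none. Count: 0.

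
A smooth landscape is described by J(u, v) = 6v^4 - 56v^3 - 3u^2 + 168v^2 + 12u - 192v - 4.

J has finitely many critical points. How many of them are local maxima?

J separates as a function of u plus a function of v, so ∇J=0 decouples.
∂J/∂u = -6(u - 2) = 0 at u ∈ {2}; ∂J/∂v = 24(v - 4)(v - 2)(v - 1) = 0 at v ∈ {1, 2, 4}.
The Hessian is diagonal: diag(J_uu, J_vv). Second derivatives: J_uu(2)=-6; J_vv(1)=72, J_vv(2)=-48, J_vv(4)=144.
Local maxima occur where both diagonal entries negative: (2, 2). Count: 1.

1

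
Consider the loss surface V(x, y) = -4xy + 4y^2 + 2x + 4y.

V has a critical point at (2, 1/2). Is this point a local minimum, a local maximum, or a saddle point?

The Hessian of V is constant: H = [[0, -4], [-4, 8]].
det(H) = 0·8 − (-4)² = -16.
Since det(H) < 0, H is indefinite and the critical point is a saddle point.

saddle point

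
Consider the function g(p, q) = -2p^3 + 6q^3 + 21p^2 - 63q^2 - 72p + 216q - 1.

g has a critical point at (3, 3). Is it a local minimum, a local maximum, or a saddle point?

saddle point

The mixed partial ∂²g/∂p∂q is 0, so the Hessian at any point is diag(g_pp, g_qq) = diag(6(-2p + 7), 18(2q - 7)).
At (3, 3): H = diag(6, -18).
The eigenvalues have opposite signs, so H is indefinite: a saddle point.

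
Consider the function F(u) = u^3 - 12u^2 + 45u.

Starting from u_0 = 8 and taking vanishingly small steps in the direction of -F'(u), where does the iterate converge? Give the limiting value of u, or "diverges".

F'(u) = 3(u - 5)(u - 3), so F'(8) = 45.
Gradient descent moves in the -F' direction, i.e. u is decreasing.
The nearest critical point in that direction is u = 5, where F'' = 6 > 0 (a local minimum). The iterate converges there.

5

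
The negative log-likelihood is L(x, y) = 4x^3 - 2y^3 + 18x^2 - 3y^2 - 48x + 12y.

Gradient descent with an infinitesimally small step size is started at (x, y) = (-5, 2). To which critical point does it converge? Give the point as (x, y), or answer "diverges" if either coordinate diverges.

diverges

L is separable, so gradient descent decouples: x follows -∂L/∂x, y follows -∂L/∂y.
∂L/∂x = 12(x - 1)(x + 4); at x=-5 this is 72, so x decreases.
∂L/∂y = -6(y - 1)(y + 2); at y=2 this is -24, so y increases.
The x-coordinate has no critical point in that direction and runs off to infinity.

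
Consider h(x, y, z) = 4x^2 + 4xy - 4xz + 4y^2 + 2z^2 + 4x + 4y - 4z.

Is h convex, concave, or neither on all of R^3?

h is quadratic, so its Hessian is the constant matrix H = [[8, 4, -4], [4, 8, 0], [-4, 0, 4]].
Leading principal minors: 8, 48, 64.
All positive ⇒ H ≻ 0 ⇒ convex.

convex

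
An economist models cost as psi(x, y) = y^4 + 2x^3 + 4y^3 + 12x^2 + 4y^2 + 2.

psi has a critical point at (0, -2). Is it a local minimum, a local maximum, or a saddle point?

local minimum

The mixed partial ∂²psi/∂x∂y is 0, so the Hessian at any point is diag(psi_xx, psi_yy) = diag(12(x + 2), 4(3y^2 + 6y + 2)).
At (0, -2): H = diag(24, 8).
Both eigenvalues are positive, so H is positive definite: a local minimum.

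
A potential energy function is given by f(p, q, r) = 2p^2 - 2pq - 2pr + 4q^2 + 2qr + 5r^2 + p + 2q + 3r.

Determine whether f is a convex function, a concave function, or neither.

convex

f is quadratic, so its Hessian is the constant matrix H = [[4, -2, -2], [-2, 8, 2], [-2, 2, 10]].
Leading principal minors: 4, 28, 248.
All positive ⇒ H ≻ 0 ⇒ convex.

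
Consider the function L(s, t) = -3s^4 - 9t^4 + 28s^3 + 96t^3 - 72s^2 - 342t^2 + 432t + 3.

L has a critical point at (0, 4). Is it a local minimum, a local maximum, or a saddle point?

local maximum

The mixed partial ∂²L/∂s∂t is 0, so the Hessian at any point is diag(L_ss, L_tt) = diag(12(-3s^2 + 14s - 12), 36(-3t^2 + 16t - 19)).
At (0, 4): H = diag(-144, -108).
Both eigenvalues are negative, so H is negative definite: a local maximum.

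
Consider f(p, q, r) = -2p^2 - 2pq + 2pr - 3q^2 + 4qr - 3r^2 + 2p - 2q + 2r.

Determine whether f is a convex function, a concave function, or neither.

concave

f is quadratic, so its Hessian is the constant matrix H = [[-4, -2, 2], [-2, -6, 4], [2, 4, -6]].
Leading principal minors: -4, 20, -64.
Signs alternate −, +, − ⇒ H ≺ 0 ⇒ concave.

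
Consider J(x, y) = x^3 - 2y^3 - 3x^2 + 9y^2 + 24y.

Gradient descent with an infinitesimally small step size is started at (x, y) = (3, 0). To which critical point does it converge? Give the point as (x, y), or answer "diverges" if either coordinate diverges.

J is separable, so gradient descent decouples: x follows -∂J/∂x, y follows -∂J/∂y.
∂J/∂x = 3x(x - 2); at x=3 this is 9, so x decreases.
∂J/∂y = -6(y - 4)(y + 1); at y=0 this is 24, so y decreases.
x converges to its nearest critical value 2 (a local min of the x-part); y converges to -1. The iterate converges to (2, -1).

(2, -1)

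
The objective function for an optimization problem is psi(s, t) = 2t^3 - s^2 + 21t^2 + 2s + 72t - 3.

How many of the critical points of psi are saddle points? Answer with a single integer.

psi separates as a function of s plus a function of t, so ∇psi=0 decouples.
∂psi/∂s = -2(s - 1) = 0 at s ∈ {1}; ∂psi/∂t = 6(t + 3)(t + 4) = 0 at t ∈ {-4, -3}.
The Hessian is diagonal: diag(psi_ss, psi_tt). Second derivatives: psi_ss(1)=-2; psi_tt(-4)=-6, psi_tt(-3)=6.
Saddle points occur where the two diagonal entries have opposite signs: (1, -3). Count: 1.

1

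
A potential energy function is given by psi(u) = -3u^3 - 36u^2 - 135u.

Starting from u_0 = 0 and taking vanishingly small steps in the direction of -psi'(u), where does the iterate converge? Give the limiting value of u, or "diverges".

psi'(u) = -9(u + 3)(u + 5), so psi'(0) = -135.
Gradient descent moves in the -psi' direction, i.e. u is increasing.
There is no critical point above u=0, and psi' keeps the same sign, so the iterate runs off to +∞.

diverges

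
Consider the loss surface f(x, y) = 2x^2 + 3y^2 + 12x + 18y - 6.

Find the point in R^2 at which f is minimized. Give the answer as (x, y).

f(x,y) separates as P(x) + Q(y) − 6, so its minimum is min P + min Q − 6.
P'(x) = 4x + 12 vanishes at x ∈ {-3}; Q'(y) = 6y + 18 vanishes at y ∈ {-3}.
Local minima of P (where P''>0): P(-3)=-18. Local minima of Q: Q(-3)=-27.
So the global minimum of f is P(-3) + Q(-3) − 6 = -18 − 27 − 6 = -51, attained at (-3, -3).

(-3, -3)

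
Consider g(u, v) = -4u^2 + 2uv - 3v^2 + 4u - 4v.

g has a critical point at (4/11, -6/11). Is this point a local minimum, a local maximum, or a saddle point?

local maximum

The Hessian of g is constant: H = [[-8, 2], [2, -6]].
det(H) = (-8)·(-6) − 2² = 44.
det(H) > 0 and tr(H) = -14 < 0, so H is negative definite and the point is a local maximum.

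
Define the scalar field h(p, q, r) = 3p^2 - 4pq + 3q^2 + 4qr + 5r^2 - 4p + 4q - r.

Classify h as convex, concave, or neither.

convex

h is quadratic, so its Hessian is the constant matrix H = [[6, -4, 0], [-4, 6, 4], [0, 4, 10]].
Leading principal minors: 6, 20, 104.
All positive ⇒ H ≻ 0 ⇒ convex.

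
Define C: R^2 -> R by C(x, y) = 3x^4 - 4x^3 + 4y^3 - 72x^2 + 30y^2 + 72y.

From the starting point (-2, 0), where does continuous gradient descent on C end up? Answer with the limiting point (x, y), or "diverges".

(-3, -2)

C is separable, so gradient descent decouples: x follows -∂C/∂x, y follows -∂C/∂y.
∂C/∂x = 12x(x - 4)(x + 3); at x=-2 this is 144, so x decreases.
∂C/∂y = 12(y + 2)(y + 3); at y=0 this is 72, so y decreases.
x converges to its nearest critical value -3 (a local min of the x-part); y converges to -2. The iterate converges to (-3, -2).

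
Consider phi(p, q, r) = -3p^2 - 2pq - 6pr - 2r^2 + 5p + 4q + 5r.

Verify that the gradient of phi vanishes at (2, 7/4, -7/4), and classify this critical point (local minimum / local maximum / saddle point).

∇phi = (-6p - 2q - 6r + 5, -2p + 4, -6p - 4r + 5); substituting (2, 7/4, -7/4) gives ∇phi = (0, 0, 0), so (2, 7/4, -7/4) is indeed a critical point.
The Hessian is constant: H = [[-6, -2, -6], [-2, 0, 0], [-6, 0, -4]].
Leading principal minors: Δ₁ = -6, Δ₂ = -4, Δ₃ = 16.
The minors fit neither the all-positive nor the alternating-sign pattern, so H is indefinite: a saddle point.

saddle point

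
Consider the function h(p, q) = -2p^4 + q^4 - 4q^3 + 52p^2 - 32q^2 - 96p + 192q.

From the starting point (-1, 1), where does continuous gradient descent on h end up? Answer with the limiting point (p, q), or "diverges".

h is separable, so gradient descent decouples: p follows -∂h/∂p, q follows -∂h/∂q.
∂h/∂p = -8(p - 3)(p - 1)(p + 4); at p=-1 this is -192, so p increases.
∂h/∂q = 4(q - 4)(q - 3)(q + 4); at q=1 this is 120, so q decreases.
p converges to its nearest critical value 1 (a local min of the p-part); q converges to -4. The iterate converges to (1, -4).

(1, -4)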